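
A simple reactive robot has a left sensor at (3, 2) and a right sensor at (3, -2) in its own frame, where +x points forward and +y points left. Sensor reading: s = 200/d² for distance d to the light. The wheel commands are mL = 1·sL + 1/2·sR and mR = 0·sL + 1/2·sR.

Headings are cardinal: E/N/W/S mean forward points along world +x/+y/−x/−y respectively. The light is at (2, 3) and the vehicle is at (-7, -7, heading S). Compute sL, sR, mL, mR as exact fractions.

100/109 20/29 3990/3161 10/29

left sensor world pos  = (-5, -10); dL² = 218
right sensor world pos = (-9, -10); dR² = 290
sL = 200/218 = 100/109
sR = 200/290 = 20/29
mL = 1·sL + 1/2·sR = 3990/3161
mR = 0·sL + 1/2·sR = 10/29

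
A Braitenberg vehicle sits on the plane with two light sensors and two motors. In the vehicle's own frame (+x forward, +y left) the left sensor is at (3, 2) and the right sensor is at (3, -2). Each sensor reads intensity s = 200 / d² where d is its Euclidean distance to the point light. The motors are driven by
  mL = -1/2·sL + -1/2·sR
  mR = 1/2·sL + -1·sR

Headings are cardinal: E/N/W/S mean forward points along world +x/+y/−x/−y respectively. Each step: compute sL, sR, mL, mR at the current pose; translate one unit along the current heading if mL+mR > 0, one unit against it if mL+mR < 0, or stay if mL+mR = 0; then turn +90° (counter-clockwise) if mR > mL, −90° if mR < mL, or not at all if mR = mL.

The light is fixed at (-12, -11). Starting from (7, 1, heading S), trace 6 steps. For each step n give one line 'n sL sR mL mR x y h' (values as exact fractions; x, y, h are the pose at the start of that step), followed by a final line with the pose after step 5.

0 100/261 20/37 -4460/9657 -3370/9657 7 1 S
1 200/709 40/121 -26280/85789 -16260/85789 7 2 E
2 25/64 25/82 -1825/5248 -575/5248 6 2 N
3 8/13 200/421 -2984/5473 -916/5473 6 1 W
4 100/261 20/37 -4460/9657 -3370/9657 7 1 S
5 200/709 40/121 -26280/85789 -16260/85789 7 2 E
final 6 2 N

n=0: pose=(7,1,S); sL=100/261, sR=20/37; mL=-4460/9657, mR=-3370/9657; mL+mR=-30/37 → advance -1; mR−mL=1090/9657 → turn +1·90°
n=1: pose=(7,2,E); sL=200/709, sR=40/121; mL=-26280/85789, mR=-16260/85789; mL+mR=-60/121 → advance -1; mR−mL=10020/85789 → turn +1·90°
n=2: pose=(6,2,N); sL=25/64, sR=25/82; mL=-1825/5248, mR=-575/5248; mL+mR=-75/164 → advance -1; mR−mL=625/2624 → turn +1·90°
n=3: pose=(6,1,W); sL=8/13, sR=200/421; mL=-2984/5473, mR=-916/5473; mL+mR=-300/421 → advance -1; mR−mL=2068/5473 → turn +1·90°
n=4: pose=(7,1,S); sL=100/261, sR=20/37; mL=-4460/9657, mR=-3370/9657; mL+mR=-30/37 → advance -1; mR−mL=1090/9657 → turn +1·90°
n=5: pose=(7,2,E); sL=200/709, sR=40/121; mL=-26280/85789, mR=-16260/85789; mL+mR=-60/121 → advance -1; mR−mL=10020/85789 → turn +1·90°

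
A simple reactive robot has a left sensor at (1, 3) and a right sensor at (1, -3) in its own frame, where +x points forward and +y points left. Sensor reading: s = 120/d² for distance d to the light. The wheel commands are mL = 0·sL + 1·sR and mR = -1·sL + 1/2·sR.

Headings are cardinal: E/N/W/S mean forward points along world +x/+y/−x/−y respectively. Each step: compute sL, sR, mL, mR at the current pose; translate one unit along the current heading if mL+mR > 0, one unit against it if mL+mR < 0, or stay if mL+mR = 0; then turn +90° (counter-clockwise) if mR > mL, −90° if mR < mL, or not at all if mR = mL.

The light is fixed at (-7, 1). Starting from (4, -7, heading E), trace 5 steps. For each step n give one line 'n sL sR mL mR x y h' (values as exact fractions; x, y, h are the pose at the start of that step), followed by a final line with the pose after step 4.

n=0: pose=(4,-7,E); sL=120/169, sR=24/53; mL=24/53, mR=-4332/8957; mL+mR=-276/8957 → advance -1; mR−mL=-8388/8957 → turn -1·90°
n=1: pose=(3,-7,S); sL=12/25, sR=12/13; mL=12/13, mR=-6/325; mL+mR=294/325 → advance +1; mR−mL=-306/325 → turn -1·90°
n=2: pose=(3,-8,W); sL=8/15, sR=40/39; mL=40/39, mR=-4/195; mL+mR=196/195 → advance +1; mR−mL=-68/65 → turn -1·90°
n=3: pose=(2,-8,N); sL=6/5, sR=15/26; mL=15/26, mR=-237/260; mL+mR=-87/260 → advance -1; mR−mL=-387/260 → turn -1·90°
n=4: pose=(2,-9,E); sL=120/149, sR=120/269; mL=120/269, mR=-23340/40081; mL+mR=-5460/40081 → advance -1; mR−mL=-41220/40081 → turn -1·90°

0 120/169 24/53 24/53 -4332/8957 4 -7 E
1 12/25 12/13 12/13 -6/325 3 -7 S
2 8/15 40/39 40/39 -4/195 3 -8 W
3 6/5 15/26 15/26 -237/260 2 -8 N
4 120/149 120/269 120/269 -23340/40081 2 -9 E
final 1 -9 S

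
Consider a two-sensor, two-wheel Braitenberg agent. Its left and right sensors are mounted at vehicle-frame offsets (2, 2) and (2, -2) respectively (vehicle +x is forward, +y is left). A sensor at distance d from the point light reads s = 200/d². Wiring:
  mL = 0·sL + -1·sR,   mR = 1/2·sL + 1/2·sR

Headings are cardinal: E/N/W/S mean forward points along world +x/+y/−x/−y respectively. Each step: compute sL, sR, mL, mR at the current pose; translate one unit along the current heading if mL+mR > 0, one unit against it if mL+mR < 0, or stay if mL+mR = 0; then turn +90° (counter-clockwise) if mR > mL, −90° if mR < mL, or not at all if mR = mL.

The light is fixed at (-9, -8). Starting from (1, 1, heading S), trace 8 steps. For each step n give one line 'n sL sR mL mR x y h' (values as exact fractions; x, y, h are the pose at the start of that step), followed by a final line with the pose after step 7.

0 200/193 200/113 -200/113 30600/21809 1 1 S
1 25/36 25/26 -25/26 775/936 1 2 E
2 200/193 40/53 -40/53 9160/10229 0 2 N
3 20/13 100/109 -100/109 1740/1417 0 3 W
4 200/181 200/117 -200/117 29800/21177 -1 3 S
5 25/37 1 -1 31/37 -1 4 E
6 200/221 200/277 -200/277 49800/61217 -2 4 N
7 100/73 4/5 -4/5 396/365 -2 5 W
final -3 5 S

n=0: pose=(1,1,S); sL=200/193, sR=200/113; mL=-200/113, mR=30600/21809; mL+mR=-8000/21809 → advance -1; mR−mL=69200/21809 → turn +1·90°
n=1: pose=(1,2,E); sL=25/36, sR=25/26; mL=-25/26, mR=775/936; mL+mR=-125/936 → advance -1; mR−mL=1675/936 → turn +1·90°
n=2: pose=(0,2,N); sL=200/193, sR=40/53; mL=-40/53, mR=9160/10229; mL+mR=1440/10229 → advance +1; mR−mL=16880/10229 → turn +1·90°
n=3: pose=(0,3,W); sL=20/13, sR=100/109; mL=-100/109, mR=1740/1417; mL+mR=440/1417 → advance +1; mR−mL=3040/1417 → turn +1·90°
n=4: pose=(-1,3,S); sL=200/181, sR=200/117; mL=-200/117, mR=29800/21177; mL+mR=-6400/21177 → advance -1; mR−mL=22000/7059 → turn +1·90°
n=5: pose=(-1,4,E); sL=25/37, sR=1; mL=-1, mR=31/37; mL+mR=-6/37 → advance -1; mR−mL=68/37 → turn +1·90°
n=6: pose=(-2,4,N); sL=200/221, sR=200/277; mL=-200/277, mR=49800/61217; mL+mR=5600/61217 → advance +1; mR−mL=94000/61217 → turn +1·90°
n=7: pose=(-2,5,W); sL=100/73, sR=4/5; mL=-4/5, mR=396/365; mL+mR=104/365 → advance +1; mR−mL=688/365 → turn +1·90°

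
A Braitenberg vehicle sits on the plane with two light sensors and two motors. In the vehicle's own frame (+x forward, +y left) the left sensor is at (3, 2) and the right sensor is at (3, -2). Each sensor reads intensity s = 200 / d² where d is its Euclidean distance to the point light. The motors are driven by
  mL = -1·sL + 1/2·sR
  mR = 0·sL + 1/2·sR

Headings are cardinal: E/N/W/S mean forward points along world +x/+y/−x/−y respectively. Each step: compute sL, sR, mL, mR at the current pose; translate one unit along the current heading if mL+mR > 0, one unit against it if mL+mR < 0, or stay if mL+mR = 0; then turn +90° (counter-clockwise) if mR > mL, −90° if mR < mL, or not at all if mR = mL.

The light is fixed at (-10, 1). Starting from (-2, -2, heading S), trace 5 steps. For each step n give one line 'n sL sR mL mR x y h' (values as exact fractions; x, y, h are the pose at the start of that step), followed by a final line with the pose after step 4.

n=0: pose=(-2,-2,S); sL=25/17, sR=25/9; mL=-25/306, mR=25/18; mL+mR=200/153 → advance +1; mR−mL=25/17 → turn +1·90°
n=1: pose=(-2,-3,E); sL=8/5, sR=200/157; mL=-756/785, mR=100/157; mL+mR=-256/785 → advance -1; mR−mL=8/5 → turn +1·90°
n=2: pose=(-3,-3,N); sL=100/13, sR=100/41; mL=-3450/533, mR=50/41; mL+mR=-2800/533 → advance -1; mR−mL=100/13 → turn +1·90°
n=3: pose=(-3,-4,W); sL=40/13, sR=8; mL=12/13, mR=4; mL+mR=64/13 → advance +1; mR−mL=40/13 → turn +1·90°
n=4: pose=(-4,-4,S); sL=25/16, sR=5/2; mL=-5/16, mR=5/4; mL+mR=15/16 → advance +1; mR−mL=25/16 → turn +1·90°

0 25/17 25/9 -25/306 25/18 -2 -2 S
1 8/5 200/157 -756/785 100/157 -2 -3 E
2 100/13 100/41 -3450/533 50/41 -3 -3 N
3 40/13 8 12/13 4 -3 -4 W
4 25/16 5/2 -5/16 5/4 -4 -4 S
final -4 -5 E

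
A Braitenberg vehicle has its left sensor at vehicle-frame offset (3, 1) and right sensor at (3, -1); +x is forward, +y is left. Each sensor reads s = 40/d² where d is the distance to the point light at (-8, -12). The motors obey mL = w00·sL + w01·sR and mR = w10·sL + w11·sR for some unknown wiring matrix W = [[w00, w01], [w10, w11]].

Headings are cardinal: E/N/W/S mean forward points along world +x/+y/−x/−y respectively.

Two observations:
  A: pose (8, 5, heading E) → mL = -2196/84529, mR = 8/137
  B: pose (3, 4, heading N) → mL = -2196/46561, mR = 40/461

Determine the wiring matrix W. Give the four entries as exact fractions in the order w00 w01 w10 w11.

-1 1/2 1 0

obs A: pose=(8,5,E) → sL=8/137, sR=40/617, mL=-2196/84529, mR=8/137
obs B: pose=(3,4,N) → sL=40/461, sR=8/101, mL=-2196/46561, mR=40/461
sensor matrix S = [[8/137, 40/617], [40/461, 8/101]]; det S = -3935232/3935754769
solve [mL_A; mL_B] = S·[w00; w01] and [mR_A; mR_B] = S·[w10; w11]:
  w00 = -1, w01 = 1/2, w10 = 1, w11 = 0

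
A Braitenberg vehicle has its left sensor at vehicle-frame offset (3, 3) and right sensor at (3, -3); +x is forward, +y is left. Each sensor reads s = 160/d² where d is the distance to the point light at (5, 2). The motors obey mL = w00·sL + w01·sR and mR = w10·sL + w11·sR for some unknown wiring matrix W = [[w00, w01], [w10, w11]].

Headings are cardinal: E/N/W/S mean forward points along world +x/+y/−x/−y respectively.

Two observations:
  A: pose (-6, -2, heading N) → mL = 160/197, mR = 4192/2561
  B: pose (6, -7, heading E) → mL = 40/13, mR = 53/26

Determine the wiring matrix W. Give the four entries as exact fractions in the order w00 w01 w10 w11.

1 0 1/2 1/2

obs A: pose=(-6,-2,N) → sL=160/197, sR=32/13, mL=160/197, mR=4192/2561
obs B: pose=(6,-7,E) → sL=40/13, sR=1, mL=40/13, mR=53/26
sensor matrix S = [[160/197, 32/13], [40/13, 1]]; det S = -225120/33293
solve [mL_A; mL_B] = S·[w00; w01] and [mR_A; mR_B] = S·[w10; w11]:
  w00 = 1, w01 = 0, w10 = 1/2, w11 = 1/2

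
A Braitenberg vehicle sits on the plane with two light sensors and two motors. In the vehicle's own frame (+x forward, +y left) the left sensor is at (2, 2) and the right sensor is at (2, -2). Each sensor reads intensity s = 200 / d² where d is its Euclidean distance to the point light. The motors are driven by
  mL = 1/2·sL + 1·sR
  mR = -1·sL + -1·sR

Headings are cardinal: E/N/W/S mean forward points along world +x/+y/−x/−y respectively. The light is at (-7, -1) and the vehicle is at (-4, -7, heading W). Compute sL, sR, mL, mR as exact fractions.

40/13 200/17 2940/221 -3280/221

left sensor world pos  = (-6, -9); dL² = 65
right sensor world pos = (-6, -5); dR² = 17
sL = 200/65 = 40/13
sR = 200/17 = 200/17
mL = 1/2·sL + 1·sR = 2940/221
mR = -1·sL + -1·sR = -3280/221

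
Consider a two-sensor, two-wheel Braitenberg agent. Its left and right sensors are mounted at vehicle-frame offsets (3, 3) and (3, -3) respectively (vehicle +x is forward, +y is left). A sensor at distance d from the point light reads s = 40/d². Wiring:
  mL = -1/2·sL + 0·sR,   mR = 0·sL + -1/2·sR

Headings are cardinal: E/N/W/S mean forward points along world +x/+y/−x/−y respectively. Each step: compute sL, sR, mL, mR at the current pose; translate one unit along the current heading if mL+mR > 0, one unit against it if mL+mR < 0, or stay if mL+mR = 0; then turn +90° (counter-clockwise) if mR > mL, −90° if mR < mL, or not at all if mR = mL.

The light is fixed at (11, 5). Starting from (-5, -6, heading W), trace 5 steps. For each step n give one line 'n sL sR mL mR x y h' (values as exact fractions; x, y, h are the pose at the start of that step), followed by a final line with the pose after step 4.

0 40/557 8/85 -20/557 -4/85 -5 -6 W
1 10/97 5/26 -5/97 -5/52 -4 -6 N
2 8/45 40/369 -4/45 -20/369 -4 -7 E
3 20/221 4/25 -10/221 -2/25 -5 -7 N
4 40/269 8/85 -20/269 -4/85 -5 -8 E
final -6 -8 N

n=0: pose=(-5,-6,W); sL=40/557, sR=8/85; mL=-20/557, mR=-4/85; mL+mR=-3928/47345 → advance -1; mR−mL=-528/47345 → turn -1·90°
n=1: pose=(-4,-6,N); sL=10/97, sR=5/26; mL=-5/97, mR=-5/52; mL+mR=-745/5044 → advance -1; mR−mL=-225/5044 → turn -1·90°
n=2: pose=(-4,-7,E); sL=8/45, sR=40/369; mL=-4/45, mR=-20/369; mL+mR=-88/615 → advance -1; mR−mL=64/1845 → turn +1·90°
n=3: pose=(-5,-7,N); sL=20/221, sR=4/25; mL=-10/221, mR=-2/25; mL+mR=-692/5525 → advance -1; mR−mL=-192/5525 → turn -1·90°
n=4: pose=(-5,-8,E); sL=40/269, sR=8/85; mL=-20/269, mR=-4/85; mL+mR=-2776/22865 → advance -1; mR−mL=624/22865 → turn +1·90°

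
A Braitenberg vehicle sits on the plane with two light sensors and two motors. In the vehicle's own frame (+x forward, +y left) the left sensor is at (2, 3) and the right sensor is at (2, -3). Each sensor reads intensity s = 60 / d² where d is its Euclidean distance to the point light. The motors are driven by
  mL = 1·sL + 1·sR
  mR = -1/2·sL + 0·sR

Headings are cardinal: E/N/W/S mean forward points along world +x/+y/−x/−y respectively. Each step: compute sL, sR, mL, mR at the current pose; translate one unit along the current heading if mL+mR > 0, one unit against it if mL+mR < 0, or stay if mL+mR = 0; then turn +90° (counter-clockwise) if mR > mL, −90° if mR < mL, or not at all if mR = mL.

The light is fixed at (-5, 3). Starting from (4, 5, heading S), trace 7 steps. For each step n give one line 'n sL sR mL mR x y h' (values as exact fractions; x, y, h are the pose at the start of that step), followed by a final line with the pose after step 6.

n=0: pose=(4,5,S); sL=5/12, sR=5/3; mL=25/12, mR=-5/24; mL+mR=15/8 → advance +1; mR−mL=-55/24 → turn -1·90°
n=1: pose=(4,4,W); sL=60/53, sR=12/13; mL=1416/689, mR=-30/53; mL+mR=1026/689 → advance +1; mR−mL=-1806/689 → turn -1·90°
n=2: pose=(3,4,N); sL=30/17, sR=6/13; mL=492/221, mR=-15/17; mL+mR=297/221 → advance +1; mR−mL=-687/221 → turn -1·90°
n=3: pose=(3,5,E); sL=12/25, sR=60/101; mL=2712/2525, mR=-6/25; mL+mR=2106/2525 → advance +1; mR−mL=-3318/2525 → turn -1·90°
n=4: pose=(4,5,S); sL=5/12, sR=5/3; mL=25/12, mR=-5/24; mL+mR=15/8 → advance +1; mR−mL=-55/24 → turn -1·90°
n=5: pose=(4,4,W); sL=60/53, sR=12/13; mL=1416/689, mR=-30/53; mL+mR=1026/689 → advance +1; mR−mL=-1806/689 → turn -1·90°
n=6: pose=(3,4,N); sL=30/17, sR=6/13; mL=492/221, mR=-15/17; mL+mR=297/221 → advance +1; mR−mL=-687/221 → turn -1·90°

0 5/12 5/3 25/12 -5/24 4 5 S
1 60/53 12/13 1416/689 -30/53 4 4 W
2 30/17 6/13 492/221 -15/17 3 4 N
3 12/25 60/101 2712/2525 -6/25 3 5 E
4 5/12 5/3 25/12 -5/24 4 5 S
5 60/53 12/13 1416/689 -30/53 4 4 W
6 30/17 6/13 492/221 -15/17 3 4 N
final 3 5 E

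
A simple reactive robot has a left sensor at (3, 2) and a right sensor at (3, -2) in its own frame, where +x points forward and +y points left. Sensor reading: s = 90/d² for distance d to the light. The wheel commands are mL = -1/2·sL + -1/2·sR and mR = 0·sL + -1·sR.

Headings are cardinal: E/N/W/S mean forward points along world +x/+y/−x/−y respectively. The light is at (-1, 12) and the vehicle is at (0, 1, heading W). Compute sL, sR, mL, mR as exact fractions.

90/173 18/17 -2322/2941 -18/17

left sensor world pos  = (-3, -1); dL² = 173
right sensor world pos = (-3, 3); dR² = 85
sL = 90/173 = 90/173
sR = 90/85 = 18/17
mL = -1/2·sL + -1/2·sR = -2322/2941
mR = 0·sL + -1·sR = -18/17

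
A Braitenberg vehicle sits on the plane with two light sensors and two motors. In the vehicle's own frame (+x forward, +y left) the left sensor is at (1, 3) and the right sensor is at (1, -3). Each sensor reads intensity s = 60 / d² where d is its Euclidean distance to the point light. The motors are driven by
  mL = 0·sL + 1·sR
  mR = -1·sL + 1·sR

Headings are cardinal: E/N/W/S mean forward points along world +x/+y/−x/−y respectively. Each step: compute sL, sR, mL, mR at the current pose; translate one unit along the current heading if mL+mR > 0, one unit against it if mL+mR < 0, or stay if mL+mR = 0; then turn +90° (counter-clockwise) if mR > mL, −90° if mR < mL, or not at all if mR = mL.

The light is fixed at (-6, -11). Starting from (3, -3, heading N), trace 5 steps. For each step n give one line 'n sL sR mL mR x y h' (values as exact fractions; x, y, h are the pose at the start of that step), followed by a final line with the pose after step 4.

n=0: pose=(3,-3,N); sL=20/39, sR=4/15; mL=4/15, mR=-16/65; mL+mR=4/195 → advance +1; mR−mL=-20/39 → turn -1·90°
n=1: pose=(3,-2,E); sL=15/61, sR=15/34; mL=15/34, mR=405/2074; mL+mR=660/1037 → advance +1; mR−mL=-15/61 → turn -1·90°
n=2: pose=(4,-2,S); sL=60/233, sR=60/113; mL=60/113, mR=7200/26329; mL+mR=21180/26329 → advance +1; mR−mL=-60/233 → turn -1·90°
n=3: pose=(4,-3,W); sL=30/53, sR=30/101; mL=30/101, mR=-1440/5353; mL+mR=150/5353 → advance +1; mR−mL=-30/53 → turn -1·90°
n=4: pose=(3,-3,N); sL=20/39, sR=4/15; mL=4/15, mR=-16/65; mL+mR=4/195 → advance +1; mR−mL=-20/39 → turn -1·90°

0 20/39 4/15 4/15 -16/65 3 -3 N
1 15/61 15/34 15/34 405/2074 3 -2 E
2 60/233 60/113 60/113 7200/26329 4 -2 S
3 30/53 30/101 30/101 -1440/5353 4 -3 W
4 20/39 4/15 4/15 -16/65 3 -3 N
final 3 -2 E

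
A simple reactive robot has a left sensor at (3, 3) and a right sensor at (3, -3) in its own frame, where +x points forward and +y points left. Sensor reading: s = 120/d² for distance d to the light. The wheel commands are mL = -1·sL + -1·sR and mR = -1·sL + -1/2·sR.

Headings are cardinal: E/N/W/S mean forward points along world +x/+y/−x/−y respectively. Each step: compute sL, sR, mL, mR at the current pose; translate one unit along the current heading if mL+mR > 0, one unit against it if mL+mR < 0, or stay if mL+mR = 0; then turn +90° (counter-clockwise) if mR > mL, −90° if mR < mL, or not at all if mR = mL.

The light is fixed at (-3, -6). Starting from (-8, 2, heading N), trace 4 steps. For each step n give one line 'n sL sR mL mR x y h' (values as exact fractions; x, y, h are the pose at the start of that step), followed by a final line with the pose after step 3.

n=0: pose=(-8,2,N); sL=24/37, sR=24/25; mL=-1488/925, mR=-1044/925; mL+mR=-2532/925 → advance -1; mR−mL=12/25 → turn +1·90°
n=1: pose=(-8,1,W); sL=3/2, sR=30/41; mL=-183/82, mR=-153/82; mL+mR=-168/41 → advance -1; mR−mL=15/41 → turn +1·90°
n=2: pose=(-7,1,S); sL=120/17, sR=24/13; mL=-1968/221, mR=-1764/221; mL+mR=-3732/221 → advance -1; mR−mL=12/13 → turn +1·90°
n=3: pose=(-7,2,E); sL=60/61, sR=60/13; mL=-4440/793, mR=-2610/793; mL+mR=-7050/793 → advance -1; mR−mL=30/13 → turn +1·90°

0 24/37 24/25 -1488/925 -1044/925 -8 2 N
1 3/2 30/41 -183/82 -153/82 -8 1 W
2 120/17 24/13 -1968/221 -1764/221 -7 1 S
3 60/61 60/13 -4440/793 -2610/793 -7 2 E
final -8 2 N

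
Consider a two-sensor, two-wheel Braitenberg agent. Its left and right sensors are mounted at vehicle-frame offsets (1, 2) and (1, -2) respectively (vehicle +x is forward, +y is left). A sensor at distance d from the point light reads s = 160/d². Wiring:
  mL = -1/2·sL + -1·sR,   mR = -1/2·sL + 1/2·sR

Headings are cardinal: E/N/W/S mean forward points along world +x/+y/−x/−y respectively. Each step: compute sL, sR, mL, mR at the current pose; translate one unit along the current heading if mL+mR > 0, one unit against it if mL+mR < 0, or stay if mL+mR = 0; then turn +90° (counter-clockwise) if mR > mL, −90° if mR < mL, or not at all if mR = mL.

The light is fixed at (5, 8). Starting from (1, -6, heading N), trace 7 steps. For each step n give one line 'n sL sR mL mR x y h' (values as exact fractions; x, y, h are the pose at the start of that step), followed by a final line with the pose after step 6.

n=0: pose=(1,-6,N); sL=32/41, sR=160/173; mL=-9328/7093, mR=512/7093; mL+mR=-8816/7093 → advance -1; mR−mL=240/173 → turn +1·90°
n=1: pose=(1,-7,W); sL=80/157, sR=80/97; mL=-16440/15229, mR=2400/15229; mL+mR=-14040/15229 → advance -1; mR−mL=120/97 → turn +1·90°
n=2: pose=(2,-7,S); sL=160/257, sR=160/281; mL=-63600/72217, mR=-1920/72217; mL+mR=-65520/72217 → advance -1; mR−mL=240/281 → turn +1·90°
n=3: pose=(2,-6,E); sL=40/37, sR=8/13; mL=-556/481, mR=-112/481; mL+mR=-668/481 → advance -1; mR−mL=12/13 → turn +1·90°
n=4: pose=(1,-6,N); sL=32/41, sR=160/173; mL=-9328/7093, mR=512/7093; mL+mR=-8816/7093 → advance -1; mR−mL=240/173 → turn +1·90°
n=5: pose=(1,-7,W); sL=80/157, sR=80/97; mL=-16440/15229, mR=2400/15229; mL+mR=-14040/15229 → advance -1; mR−mL=120/97 → turn +1·90°
n=6: pose=(2,-7,S); sL=160/257, sR=160/281; mL=-63600/72217, mR=-1920/72217; mL+mR=-65520/72217 → advance -1; mR−mL=240/281 → turn +1·90°

0 32/41 160/173 -9328/7093 512/7093 1 -6 N
1 80/157 80/97 -16440/15229 2400/15229 1 -7 W
2 160/257 160/281 -63600/72217 -1920/72217 2 -7 S
3 40/37 8/13 -556/481 -112/481 2 -6 E
4 32/41 160/173 -9328/7093 512/7093 1 -6 N
5 80/157 80/97 -16440/15229 2400/15229 1 -7 W
6 160/257 160/281 -63600/72217 -1920/72217 2 -7 S
final 2 -6 E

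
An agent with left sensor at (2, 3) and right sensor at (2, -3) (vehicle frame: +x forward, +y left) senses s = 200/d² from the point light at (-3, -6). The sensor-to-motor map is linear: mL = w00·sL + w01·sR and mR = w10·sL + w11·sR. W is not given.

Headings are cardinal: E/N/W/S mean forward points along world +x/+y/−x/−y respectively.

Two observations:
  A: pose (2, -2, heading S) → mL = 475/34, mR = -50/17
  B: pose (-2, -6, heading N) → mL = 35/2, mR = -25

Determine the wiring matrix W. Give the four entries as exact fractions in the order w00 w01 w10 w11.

obs A: pose=(2,-2,S) → sL=50/17, sR=25, mL=475/34, mR=-50/17
obs B: pose=(-2,-6,N) → sL=25, sR=10, mL=35/2, mR=-25
sensor matrix S = [[50/17, 25], [25, 10]]; det S = -10125/17
solve [mL_A; mL_B] = S·[w00; w01] and [mR_A; mR_B] = S·[w10; w11]:
  w00 = 1/2, w01 = 1/2, w10 = -1, w11 = 0

1/2 1/2 -1 0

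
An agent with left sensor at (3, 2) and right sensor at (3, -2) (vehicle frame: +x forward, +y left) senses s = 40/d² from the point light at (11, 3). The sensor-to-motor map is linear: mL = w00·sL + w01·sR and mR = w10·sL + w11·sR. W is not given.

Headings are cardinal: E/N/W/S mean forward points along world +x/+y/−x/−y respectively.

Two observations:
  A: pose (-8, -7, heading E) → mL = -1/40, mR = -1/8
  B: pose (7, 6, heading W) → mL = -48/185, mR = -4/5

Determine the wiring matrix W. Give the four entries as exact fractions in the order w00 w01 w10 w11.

obs A: pose=(-8,-7,E) → sL=1/8, sR=1/10, mL=-1/40, mR=-1/8
obs B: pose=(7,6,W) → sL=4/5, sR=20/37, mL=-48/185, mR=-4/5
sensor matrix S = [[1/8, 1/10], [4/5, 20/37]]; det S = -23/1850
solve [mL_A; mL_B] = S·[w00; w01] and [mR_A; mR_B] = S·[w10; w11]:
  w00 = -1, w01 = 1, w10 = -1, w11 = 0

-1 1 -1 0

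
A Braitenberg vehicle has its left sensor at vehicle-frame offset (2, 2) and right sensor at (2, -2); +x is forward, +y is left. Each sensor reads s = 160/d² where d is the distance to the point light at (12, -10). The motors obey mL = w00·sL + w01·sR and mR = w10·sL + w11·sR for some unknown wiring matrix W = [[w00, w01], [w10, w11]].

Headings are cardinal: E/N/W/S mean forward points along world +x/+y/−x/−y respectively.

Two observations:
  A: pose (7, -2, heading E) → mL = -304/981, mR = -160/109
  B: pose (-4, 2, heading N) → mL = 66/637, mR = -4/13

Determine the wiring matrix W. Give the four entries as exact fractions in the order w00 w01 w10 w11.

1 -1/2 -1 0

obs A: pose=(7,-2,E) → sL=160/109, sR=32/9, mL=-304/981, mR=-160/109
obs B: pose=(-4,2,N) → sL=4/13, sR=20/49, mL=66/637, mR=-4/13
sensor matrix S = [[160/109, 32/9], [4/13, 20/49]]; det S = -309248/624897
solve [mL_A; mL_B] = S·[w00; w01] and [mR_A; mR_B] = S·[w10; w11]:
  w00 = 1, w01 = -1/2, w10 = -1, w11 = 0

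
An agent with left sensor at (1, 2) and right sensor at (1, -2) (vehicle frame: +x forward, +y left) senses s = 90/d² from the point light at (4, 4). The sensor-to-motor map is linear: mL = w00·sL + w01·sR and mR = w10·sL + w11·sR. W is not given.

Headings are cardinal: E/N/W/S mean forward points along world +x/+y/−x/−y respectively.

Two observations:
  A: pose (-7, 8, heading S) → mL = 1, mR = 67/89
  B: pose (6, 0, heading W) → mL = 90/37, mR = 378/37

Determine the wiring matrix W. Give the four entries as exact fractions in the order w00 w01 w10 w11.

obs A: pose=(-7,8,S) → sL=1, sR=45/89, mL=1, mR=67/89
obs B: pose=(6,0,W) → sL=90/37, sR=18, mL=90/37, mR=378/37
sensor matrix S = [[1, 45/89], [90/37, 18]]; det S = 55224/3293
solve [mL_A; mL_B] = S·[w00; w01] and [mR_A; mR_B] = S·[w10; w11]:
  w00 = 1, w01 = 0, w10 = 1/2, w11 = 1/2

1 0 1/2 1/2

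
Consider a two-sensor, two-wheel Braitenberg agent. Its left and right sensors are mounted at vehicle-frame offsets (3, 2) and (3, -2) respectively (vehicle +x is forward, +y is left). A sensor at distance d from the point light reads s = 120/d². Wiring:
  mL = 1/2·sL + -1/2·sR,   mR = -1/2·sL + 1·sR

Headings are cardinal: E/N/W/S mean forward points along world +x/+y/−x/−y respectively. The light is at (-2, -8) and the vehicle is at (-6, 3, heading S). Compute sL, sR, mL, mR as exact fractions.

30/17 6/5 24/85 27/85

left sensor world pos  = (-4, 0); dL² = 68
right sensor world pos = (-8, 0); dR² = 100
sL = 120/68 = 30/17
sR = 120/100 = 6/5
mL = 1/2·sL + -1/2·sR = 24/85
mR = -1/2·sL + 1·sR = 27/85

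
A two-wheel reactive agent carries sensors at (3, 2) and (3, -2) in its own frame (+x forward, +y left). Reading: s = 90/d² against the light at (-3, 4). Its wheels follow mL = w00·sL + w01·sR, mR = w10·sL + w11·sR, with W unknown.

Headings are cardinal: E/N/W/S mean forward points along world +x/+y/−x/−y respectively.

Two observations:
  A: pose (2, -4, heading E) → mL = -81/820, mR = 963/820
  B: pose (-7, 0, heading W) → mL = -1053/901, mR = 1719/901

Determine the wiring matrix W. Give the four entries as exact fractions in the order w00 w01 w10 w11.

obs A: pose=(2,-4,E) → sL=9/10, sR=45/82, mL=-81/820, mR=963/820
obs B: pose=(-7,0,W) → sL=18/17, sR=90/53, mL=-1053/901, mR=1719/901
sensor matrix S = [[9/10, 45/82], [18/17, 90/53]]; det S = 34992/36941
solve [mL_A; mL_B] = S·[w00; w01] and [mR_A; mR_B] = S·[w10; w11]:
  w00 = 1/2, w01 = -1, w10 = 1, w11 = 1/2

1/2 -1 1 1/2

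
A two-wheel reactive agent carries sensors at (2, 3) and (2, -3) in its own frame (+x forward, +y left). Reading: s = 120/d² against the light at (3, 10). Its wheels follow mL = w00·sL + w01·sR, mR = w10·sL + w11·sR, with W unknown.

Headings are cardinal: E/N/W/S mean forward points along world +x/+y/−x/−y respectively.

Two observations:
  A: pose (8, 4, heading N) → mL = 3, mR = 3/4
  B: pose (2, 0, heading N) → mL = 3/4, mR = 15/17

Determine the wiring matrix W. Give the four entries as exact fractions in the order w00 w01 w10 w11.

obs A: pose=(8,4,N) → sL=6, sR=3/2, mL=3, mR=3/4
obs B: pose=(2,0,N) → sL=3/2, sR=30/17, mL=3/4, mR=15/17
sensor matrix S = [[6, 3/2], [3/2, 30/17]]; det S = 567/68
solve [mL_A; mL_B] = S·[w00; w01] and [mR_A; mR_B] = S·[w10; w11]:
  w00 = 1/2, w01 = 0, w10 = 0, w11 = 1/2

1/2 0 0 1/2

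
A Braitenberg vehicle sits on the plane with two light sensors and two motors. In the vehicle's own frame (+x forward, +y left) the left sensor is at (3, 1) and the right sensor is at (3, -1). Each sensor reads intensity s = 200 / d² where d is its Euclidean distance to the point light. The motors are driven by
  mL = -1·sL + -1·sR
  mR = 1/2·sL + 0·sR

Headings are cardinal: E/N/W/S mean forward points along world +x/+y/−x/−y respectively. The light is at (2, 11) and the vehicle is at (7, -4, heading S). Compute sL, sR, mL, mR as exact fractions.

left sensor world pos  = (8, -7); dL² = 360
right sensor world pos = (6, -7); dR² = 340
sL = 200/360 = 5/9
sR = 200/340 = 10/17
mL = -1·sL + -1·sR = -175/153
mR = 1/2·sL + 0·sR = 5/18

5/9 10/17 -175/153 5/18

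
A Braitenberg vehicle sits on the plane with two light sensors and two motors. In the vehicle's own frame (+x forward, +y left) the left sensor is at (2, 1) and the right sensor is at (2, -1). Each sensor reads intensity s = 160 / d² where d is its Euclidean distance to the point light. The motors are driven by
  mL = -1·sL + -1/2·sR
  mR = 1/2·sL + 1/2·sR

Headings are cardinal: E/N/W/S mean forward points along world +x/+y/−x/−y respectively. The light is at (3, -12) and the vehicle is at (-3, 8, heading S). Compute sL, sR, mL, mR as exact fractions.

left sensor world pos  = (-2, 6); dL² = 349
right sensor world pos = (-4, 6); dR² = 373
sL = 160/349 = 160/349
sR = 160/373 = 160/373
mL = -1·sL + -1/2·sR = -87600/130177
mR = 1/2·sL + 1/2·sR = 57760/130177

160/349 160/373 -87600/130177 57760/130177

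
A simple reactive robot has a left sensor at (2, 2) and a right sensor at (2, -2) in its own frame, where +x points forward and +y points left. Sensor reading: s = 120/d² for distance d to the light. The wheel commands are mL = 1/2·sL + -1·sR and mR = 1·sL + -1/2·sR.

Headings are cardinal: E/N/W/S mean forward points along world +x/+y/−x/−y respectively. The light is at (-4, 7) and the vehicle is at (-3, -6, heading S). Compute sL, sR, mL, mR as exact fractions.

left sensor world pos  = (-1, -8); dL² = 234
right sensor world pos = (-5, -8); dR² = 226
sL = 120/234 = 20/39
sR = 120/226 = 60/113
mL = 1/2·sL + -1·sR = -1210/4407
mR = 1·sL + -1/2·sR = 1090/4407

20/39 60/113 -1210/4407 1090/4407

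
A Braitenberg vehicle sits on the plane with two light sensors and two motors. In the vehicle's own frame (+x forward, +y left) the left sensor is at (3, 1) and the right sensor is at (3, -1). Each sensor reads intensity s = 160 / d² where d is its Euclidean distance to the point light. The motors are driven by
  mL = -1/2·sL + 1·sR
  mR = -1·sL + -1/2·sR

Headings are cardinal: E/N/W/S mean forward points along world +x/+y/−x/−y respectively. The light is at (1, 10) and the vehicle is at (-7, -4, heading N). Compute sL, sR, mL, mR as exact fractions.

80/101 16/17 936/1717 -2168/1717

left sensor world pos  = (-8, -1); dL² = 202
right sensor world pos = (-6, -1); dR² = 170
sL = 160/202 = 80/101
sR = 160/170 = 16/17
mL = -1/2·sL + 1·sR = 936/1717
mR = -1·sL + -1/2·sR = -2168/1717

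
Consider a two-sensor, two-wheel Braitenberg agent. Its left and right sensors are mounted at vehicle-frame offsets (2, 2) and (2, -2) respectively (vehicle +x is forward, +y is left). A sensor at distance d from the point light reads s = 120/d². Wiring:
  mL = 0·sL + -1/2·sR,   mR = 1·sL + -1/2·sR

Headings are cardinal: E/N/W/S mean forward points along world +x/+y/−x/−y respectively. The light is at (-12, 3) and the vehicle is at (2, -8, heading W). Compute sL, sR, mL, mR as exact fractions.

120/313 8/15 -4/15 548/4695

left sensor world pos  = (0, -10); dL² = 313
right sensor world pos = (0, -6); dR² = 225
sL = 120/313 = 120/313
sR = 120/225 = 8/15
mL = 0·sL + -1/2·sR = -4/15
mR = 1·sL + -1/2·sR = 548/4695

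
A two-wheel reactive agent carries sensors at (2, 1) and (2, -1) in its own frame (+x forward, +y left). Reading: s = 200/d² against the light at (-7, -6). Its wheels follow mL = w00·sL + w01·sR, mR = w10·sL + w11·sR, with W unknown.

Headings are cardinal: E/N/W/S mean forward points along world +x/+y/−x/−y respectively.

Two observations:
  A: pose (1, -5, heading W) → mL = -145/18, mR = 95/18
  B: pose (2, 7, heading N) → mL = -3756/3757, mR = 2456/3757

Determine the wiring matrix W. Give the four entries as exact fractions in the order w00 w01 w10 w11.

-1 -1/2 1/2 1/2

obs A: pose=(1,-5,W) → sL=50/9, sR=5, mL=-145/18, mR=95/18
obs B: pose=(2,7,N) → sL=200/289, sR=8/13, mL=-3756/3757, mR=2456/3757
sensor matrix S = [[50/9, 5], [200/289, 8/13]]; det S = -1400/33813
solve [mL_A; mL_B] = S·[w00; w01] and [mR_A; mR_B] = S·[w10; w11]:
  w00 = -1, w01 = -1/2, w10 = 1/2, w11 = 1/2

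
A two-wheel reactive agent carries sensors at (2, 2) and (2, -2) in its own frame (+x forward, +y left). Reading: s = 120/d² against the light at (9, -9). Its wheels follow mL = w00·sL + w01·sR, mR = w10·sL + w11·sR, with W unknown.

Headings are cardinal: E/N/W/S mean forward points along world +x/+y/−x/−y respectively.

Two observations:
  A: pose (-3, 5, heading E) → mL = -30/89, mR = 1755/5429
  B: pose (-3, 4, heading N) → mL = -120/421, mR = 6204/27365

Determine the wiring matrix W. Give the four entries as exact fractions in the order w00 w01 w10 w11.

-1 0 -1/2 1

obs A: pose=(-3,5,E) → sL=30/89, sR=30/61, mL=-30/89, mR=1755/5429
obs B: pose=(-3,4,N) → sL=120/421, sR=24/65, mL=-120/421, mR=6204/27365
sensor matrix S = [[30/89, 30/61], [120/421, 24/65]]; det S = -467136/29712917
solve [mL_A; mL_B] = S·[w00; w01] and [mR_A; mR_B] = S·[w10; w11]:
  w00 = -1, w01 = 0, w10 = -1/2, w11 = 1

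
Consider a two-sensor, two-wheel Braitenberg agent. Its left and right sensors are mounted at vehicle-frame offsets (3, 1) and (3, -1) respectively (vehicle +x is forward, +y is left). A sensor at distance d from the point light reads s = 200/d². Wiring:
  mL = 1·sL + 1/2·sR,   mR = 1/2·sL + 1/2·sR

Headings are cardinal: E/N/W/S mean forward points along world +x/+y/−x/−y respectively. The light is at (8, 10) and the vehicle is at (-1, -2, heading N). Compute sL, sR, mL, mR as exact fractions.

left sensor world pos  = (-2, 1); dL² = 181
right sensor world pos = (0, 1); dR² = 145
sL = 200/181 = 200/181
sR = 200/145 = 40/29
mL = 1·sL + 1/2·sR = 9420/5249
mR = 1/2·sL + 1/2·sR = 6520/5249

200/181 40/29 9420/5249 6520/5249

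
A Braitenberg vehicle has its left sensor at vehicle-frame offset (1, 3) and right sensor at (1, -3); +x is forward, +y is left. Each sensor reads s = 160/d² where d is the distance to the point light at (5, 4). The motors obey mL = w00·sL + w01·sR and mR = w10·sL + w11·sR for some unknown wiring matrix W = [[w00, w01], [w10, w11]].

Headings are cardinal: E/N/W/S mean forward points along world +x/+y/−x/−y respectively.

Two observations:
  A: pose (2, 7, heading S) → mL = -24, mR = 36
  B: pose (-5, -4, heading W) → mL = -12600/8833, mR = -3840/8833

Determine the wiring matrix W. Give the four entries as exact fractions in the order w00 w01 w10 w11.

-1/2 -1 1 -1

obs A: pose=(2,7,S) → sL=40, sR=4, mL=-24, mR=36
obs B: pose=(-5,-4,W) → sL=80/121, sR=80/73, mL=-12600/8833, mR=-3840/8833
sensor matrix S = [[40, 4], [80/121, 80/73]]; det S = 363840/8833
solve [mL_A; mL_B] = S·[w00; w01] and [mR_A; mR_B] = S·[w10; w11]:
  w00 = -1/2, w01 = -1, w10 = 1, w11 = -1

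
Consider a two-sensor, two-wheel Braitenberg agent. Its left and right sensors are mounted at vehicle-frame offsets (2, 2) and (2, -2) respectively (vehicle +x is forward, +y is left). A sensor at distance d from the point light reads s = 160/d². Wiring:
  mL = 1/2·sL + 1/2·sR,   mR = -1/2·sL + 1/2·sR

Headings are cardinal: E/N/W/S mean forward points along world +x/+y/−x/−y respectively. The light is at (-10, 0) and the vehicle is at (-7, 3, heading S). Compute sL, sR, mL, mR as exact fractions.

left sensor world pos  = (-5, 1); dL² = 26
right sensor world pos = (-9, 1); dR² = 2
sL = 160/26 = 80/13
sR = 160/2 = 80
mL = 1/2·sL + 1/2·sR = 560/13
mR = -1/2·sL + 1/2·sR = 480/13

80/13 80 560/13 480/13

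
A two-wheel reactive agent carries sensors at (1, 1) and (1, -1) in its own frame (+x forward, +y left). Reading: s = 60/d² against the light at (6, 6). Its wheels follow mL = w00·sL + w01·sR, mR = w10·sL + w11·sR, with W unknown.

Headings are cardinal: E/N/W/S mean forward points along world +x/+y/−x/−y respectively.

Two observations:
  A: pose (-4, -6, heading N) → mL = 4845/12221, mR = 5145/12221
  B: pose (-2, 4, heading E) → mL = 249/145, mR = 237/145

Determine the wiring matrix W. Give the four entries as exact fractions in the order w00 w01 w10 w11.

1 1/2 1/2 1

obs A: pose=(-4,-6,N) → sL=30/121, sR=30/101, mL=4845/12221, mR=5145/12221
obs B: pose=(-2,4,E) → sL=6/5, sR=30/29, mL=249/145, mR=237/145
sensor matrix S = [[30/121, 30/101], [6/5, 30/29]]; det S = -35424/354409
solve [mL_A; mL_B] = S·[w00; w01] and [mR_A; mR_B] = S·[w10; w11]:
  w00 = 1, w01 = 1/2, w10 = 1/2, w11 = 1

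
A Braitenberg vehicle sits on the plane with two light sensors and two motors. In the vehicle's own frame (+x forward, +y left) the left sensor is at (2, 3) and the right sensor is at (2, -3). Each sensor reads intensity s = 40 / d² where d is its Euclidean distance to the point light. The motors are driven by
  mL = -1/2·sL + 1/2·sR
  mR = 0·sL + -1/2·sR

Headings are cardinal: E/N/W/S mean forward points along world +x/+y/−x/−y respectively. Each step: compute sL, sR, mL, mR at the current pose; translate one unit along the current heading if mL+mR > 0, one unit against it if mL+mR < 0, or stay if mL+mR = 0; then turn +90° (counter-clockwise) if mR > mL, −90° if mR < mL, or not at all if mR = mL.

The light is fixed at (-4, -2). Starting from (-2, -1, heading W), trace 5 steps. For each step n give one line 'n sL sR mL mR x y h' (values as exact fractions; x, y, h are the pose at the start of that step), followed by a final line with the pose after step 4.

n=0: pose=(-2,-1,W); sL=10, sR=5/2; mL=-15/4, mR=-5/4; mL+mR=-5 → advance -1; mR−mL=5/2 → turn +1·90°
n=1: pose=(-1,-1,S); sL=40/37, sR=40; mL=720/37, mR=-20; mL+mR=-20/37 → advance -1; mR−mL=-1460/37 → turn -1·90°
n=2: pose=(-1,0,W); sL=20, sR=20/13; mL=-120/13, mR=-10/13; mL+mR=-10 → advance -1; mR−mL=110/13 → turn +1·90°
n=3: pose=(0,0,S); sL=40/49, sR=40; mL=960/49, mR=-20; mL+mR=-20/49 → advance -1; mR−mL=-1940/49 → turn -1·90°
n=4: pose=(0,1,W); sL=10, sR=1; mL=-9/2, mR=-1/2; mL+mR=-5 → advance -1; mR−mL=4 → turn +1·90°

0 10 5/2 -15/4 -5/4 -2 -1 W
1 40/37 40 720/37 -20 -1 -1 S
2 20 20/13 -120/13 -10/13 -1 0 W
3 40/49 40 960/49 -20 0 0 S
4 10 1 -9/2 -1/2 0 1 W
final 1 1 S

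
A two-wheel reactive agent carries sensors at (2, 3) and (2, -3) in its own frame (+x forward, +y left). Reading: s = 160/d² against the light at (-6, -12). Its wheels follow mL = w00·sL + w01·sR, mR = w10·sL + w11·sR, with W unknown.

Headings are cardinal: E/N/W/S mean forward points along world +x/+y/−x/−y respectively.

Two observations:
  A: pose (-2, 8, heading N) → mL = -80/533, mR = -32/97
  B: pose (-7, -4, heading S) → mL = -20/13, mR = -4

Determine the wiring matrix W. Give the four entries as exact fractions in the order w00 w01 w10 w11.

0 -1/2 -1 0

obs A: pose=(-2,8,N) → sL=32/97, sR=160/533, mL=-80/533, mR=-32/97
obs B: pose=(-7,-4,S) → sL=4, sR=40/13, mL=-20/13, mR=-4
sensor matrix S = [[32/97, 160/533], [4, 40/13]]; det S = -9600/51701
solve [mL_A; mL_B] = S·[w00; w01] and [mR_A; mR_B] = S·[w10; w11]:
  w00 = 0, w01 = -1/2, w10 = -1, w11 = 0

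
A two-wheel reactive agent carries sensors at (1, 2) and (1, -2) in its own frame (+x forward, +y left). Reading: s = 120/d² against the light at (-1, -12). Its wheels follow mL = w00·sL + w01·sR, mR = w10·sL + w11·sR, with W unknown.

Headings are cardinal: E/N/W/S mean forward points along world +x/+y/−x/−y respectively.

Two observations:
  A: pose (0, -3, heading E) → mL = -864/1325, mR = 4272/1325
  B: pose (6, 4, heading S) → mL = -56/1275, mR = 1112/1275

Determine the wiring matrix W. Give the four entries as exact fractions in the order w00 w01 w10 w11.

obs A: pose=(0,-3,E) → sL=24/25, sR=120/53, mL=-864/1325, mR=4272/1325
obs B: pose=(6,4,S) → sL=20/51, sR=12/25, mL=-56/1275, mR=1112/1275
sensor matrix S = [[24/25, 120/53], [20/51, 12/25]]; det S = -240512/563125
solve [mL_A; mL_B] = S·[w00; w01] and [mR_A; mR_B] = S·[w10; w11]:
  w00 = 1/2, w01 = -1/2, w10 = 1, w11 = 1

1/2 -1/2 1 1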